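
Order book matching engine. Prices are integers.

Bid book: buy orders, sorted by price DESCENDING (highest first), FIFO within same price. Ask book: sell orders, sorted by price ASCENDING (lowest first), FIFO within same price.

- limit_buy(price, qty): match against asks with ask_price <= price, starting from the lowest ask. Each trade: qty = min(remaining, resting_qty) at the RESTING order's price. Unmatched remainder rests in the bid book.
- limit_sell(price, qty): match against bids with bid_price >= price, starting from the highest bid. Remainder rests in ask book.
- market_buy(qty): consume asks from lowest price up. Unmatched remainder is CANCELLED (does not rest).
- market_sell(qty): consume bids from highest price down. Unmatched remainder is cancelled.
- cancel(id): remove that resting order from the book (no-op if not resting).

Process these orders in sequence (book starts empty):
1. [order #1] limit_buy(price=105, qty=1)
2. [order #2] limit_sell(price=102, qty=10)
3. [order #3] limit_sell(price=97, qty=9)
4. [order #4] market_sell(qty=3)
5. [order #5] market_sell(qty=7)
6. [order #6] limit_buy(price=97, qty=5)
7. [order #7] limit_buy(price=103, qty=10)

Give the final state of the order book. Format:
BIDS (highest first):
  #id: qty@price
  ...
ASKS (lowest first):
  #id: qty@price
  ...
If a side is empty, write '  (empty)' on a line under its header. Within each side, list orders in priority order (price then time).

Answer: BIDS (highest first):
  (empty)
ASKS (lowest first):
  #2: 3@102

Derivation:
After op 1 [order #1] limit_buy(price=105, qty=1): fills=none; bids=[#1:1@105] asks=[-]
After op 2 [order #2] limit_sell(price=102, qty=10): fills=#1x#2:1@105; bids=[-] asks=[#2:9@102]
After op 3 [order #3] limit_sell(price=97, qty=9): fills=none; bids=[-] asks=[#3:9@97 #2:9@102]
After op 4 [order #4] market_sell(qty=3): fills=none; bids=[-] asks=[#3:9@97 #2:9@102]
After op 5 [order #5] market_sell(qty=7): fills=none; bids=[-] asks=[#3:9@97 #2:9@102]
After op 6 [order #6] limit_buy(price=97, qty=5): fills=#6x#3:5@97; bids=[-] asks=[#3:4@97 #2:9@102]
After op 7 [order #7] limit_buy(price=103, qty=10): fills=#7x#3:4@97 #7x#2:6@102; bids=[-] asks=[#2:3@102]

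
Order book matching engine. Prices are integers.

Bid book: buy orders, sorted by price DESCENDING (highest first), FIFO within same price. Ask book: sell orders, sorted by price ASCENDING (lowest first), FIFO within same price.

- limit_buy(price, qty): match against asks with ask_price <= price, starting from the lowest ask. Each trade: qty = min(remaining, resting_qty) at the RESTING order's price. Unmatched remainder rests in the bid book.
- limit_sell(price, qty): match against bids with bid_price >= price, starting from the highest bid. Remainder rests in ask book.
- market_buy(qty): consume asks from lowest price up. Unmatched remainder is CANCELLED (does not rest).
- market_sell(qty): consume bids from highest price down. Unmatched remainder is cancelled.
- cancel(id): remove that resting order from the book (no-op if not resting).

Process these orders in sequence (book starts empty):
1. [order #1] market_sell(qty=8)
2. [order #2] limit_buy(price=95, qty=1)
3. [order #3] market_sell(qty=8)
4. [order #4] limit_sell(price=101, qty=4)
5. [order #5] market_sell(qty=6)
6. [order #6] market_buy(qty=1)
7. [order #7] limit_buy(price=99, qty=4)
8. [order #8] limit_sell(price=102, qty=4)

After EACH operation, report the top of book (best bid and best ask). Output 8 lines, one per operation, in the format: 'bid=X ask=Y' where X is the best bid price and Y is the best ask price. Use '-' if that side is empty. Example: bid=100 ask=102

Answer: bid=- ask=-
bid=95 ask=-
bid=- ask=-
bid=- ask=101
bid=- ask=101
bid=- ask=101
bid=99 ask=101
bid=99 ask=101

Derivation:
After op 1 [order #1] market_sell(qty=8): fills=none; bids=[-] asks=[-]
After op 2 [order #2] limit_buy(price=95, qty=1): fills=none; bids=[#2:1@95] asks=[-]
After op 3 [order #3] market_sell(qty=8): fills=#2x#3:1@95; bids=[-] asks=[-]
After op 4 [order #4] limit_sell(price=101, qty=4): fills=none; bids=[-] asks=[#4:4@101]
After op 5 [order #5] market_sell(qty=6): fills=none; bids=[-] asks=[#4:4@101]
After op 6 [order #6] market_buy(qty=1): fills=#6x#4:1@101; bids=[-] asks=[#4:3@101]
After op 7 [order #7] limit_buy(price=99, qty=4): fills=none; bids=[#7:4@99] asks=[#4:3@101]
After op 8 [order #8] limit_sell(price=102, qty=4): fills=none; bids=[#7:4@99] asks=[#4:3@101 #8:4@102]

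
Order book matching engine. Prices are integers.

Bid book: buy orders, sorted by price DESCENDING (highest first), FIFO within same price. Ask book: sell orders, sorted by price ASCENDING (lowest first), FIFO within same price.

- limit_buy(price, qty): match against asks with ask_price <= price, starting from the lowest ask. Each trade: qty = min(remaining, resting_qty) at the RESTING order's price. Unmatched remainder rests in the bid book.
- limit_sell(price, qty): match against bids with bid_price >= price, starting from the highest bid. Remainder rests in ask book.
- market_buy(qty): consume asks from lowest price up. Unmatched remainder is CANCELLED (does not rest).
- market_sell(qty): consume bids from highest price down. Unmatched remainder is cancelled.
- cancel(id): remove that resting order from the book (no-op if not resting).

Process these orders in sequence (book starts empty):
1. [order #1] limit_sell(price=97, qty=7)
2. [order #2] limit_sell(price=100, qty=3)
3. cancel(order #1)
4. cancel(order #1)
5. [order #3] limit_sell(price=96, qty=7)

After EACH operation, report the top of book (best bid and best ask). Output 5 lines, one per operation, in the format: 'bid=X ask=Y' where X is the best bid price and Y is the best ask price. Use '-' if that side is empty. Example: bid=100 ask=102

Answer: bid=- ask=97
bid=- ask=97
bid=- ask=100
bid=- ask=100
bid=- ask=96

Derivation:
After op 1 [order #1] limit_sell(price=97, qty=7): fills=none; bids=[-] asks=[#1:7@97]
After op 2 [order #2] limit_sell(price=100, qty=3): fills=none; bids=[-] asks=[#1:7@97 #2:3@100]
After op 3 cancel(order #1): fills=none; bids=[-] asks=[#2:3@100]
After op 4 cancel(order #1): fills=none; bids=[-] asks=[#2:3@100]
After op 5 [order #3] limit_sell(price=96, qty=7): fills=none; bids=[-] asks=[#3:7@96 #2:3@100]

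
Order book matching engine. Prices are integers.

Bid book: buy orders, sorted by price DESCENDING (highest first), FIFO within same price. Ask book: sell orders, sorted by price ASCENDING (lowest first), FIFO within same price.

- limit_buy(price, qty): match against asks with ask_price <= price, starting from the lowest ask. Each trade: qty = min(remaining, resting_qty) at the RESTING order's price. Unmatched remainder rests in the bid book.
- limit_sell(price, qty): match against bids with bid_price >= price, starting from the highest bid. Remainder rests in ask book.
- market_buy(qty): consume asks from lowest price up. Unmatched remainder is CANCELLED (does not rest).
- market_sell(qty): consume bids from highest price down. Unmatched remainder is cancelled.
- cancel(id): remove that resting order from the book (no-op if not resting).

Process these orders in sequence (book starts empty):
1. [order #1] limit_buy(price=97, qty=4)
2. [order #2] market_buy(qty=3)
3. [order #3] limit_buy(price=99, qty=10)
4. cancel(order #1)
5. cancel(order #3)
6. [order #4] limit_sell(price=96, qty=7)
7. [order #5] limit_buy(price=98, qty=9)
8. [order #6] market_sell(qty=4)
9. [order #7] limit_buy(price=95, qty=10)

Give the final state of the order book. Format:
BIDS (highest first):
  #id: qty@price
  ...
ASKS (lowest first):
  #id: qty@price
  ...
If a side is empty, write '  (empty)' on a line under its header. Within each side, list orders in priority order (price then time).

Answer: BIDS (highest first):
  #7: 10@95
ASKS (lowest first):
  (empty)

Derivation:
After op 1 [order #1] limit_buy(price=97, qty=4): fills=none; bids=[#1:4@97] asks=[-]
After op 2 [order #2] market_buy(qty=3): fills=none; bids=[#1:4@97] asks=[-]
After op 3 [order #3] limit_buy(price=99, qty=10): fills=none; bids=[#3:10@99 #1:4@97] asks=[-]
After op 4 cancel(order #1): fills=none; bids=[#3:10@99] asks=[-]
After op 5 cancel(order #3): fills=none; bids=[-] asks=[-]
After op 6 [order #4] limit_sell(price=96, qty=7): fills=none; bids=[-] asks=[#4:7@96]
After op 7 [order #5] limit_buy(price=98, qty=9): fills=#5x#4:7@96; bids=[#5:2@98] asks=[-]
After op 8 [order #6] market_sell(qty=4): fills=#5x#6:2@98; bids=[-] asks=[-]
After op 9 [order #7] limit_buy(price=95, qty=10): fills=none; bids=[#7:10@95] asks=[-]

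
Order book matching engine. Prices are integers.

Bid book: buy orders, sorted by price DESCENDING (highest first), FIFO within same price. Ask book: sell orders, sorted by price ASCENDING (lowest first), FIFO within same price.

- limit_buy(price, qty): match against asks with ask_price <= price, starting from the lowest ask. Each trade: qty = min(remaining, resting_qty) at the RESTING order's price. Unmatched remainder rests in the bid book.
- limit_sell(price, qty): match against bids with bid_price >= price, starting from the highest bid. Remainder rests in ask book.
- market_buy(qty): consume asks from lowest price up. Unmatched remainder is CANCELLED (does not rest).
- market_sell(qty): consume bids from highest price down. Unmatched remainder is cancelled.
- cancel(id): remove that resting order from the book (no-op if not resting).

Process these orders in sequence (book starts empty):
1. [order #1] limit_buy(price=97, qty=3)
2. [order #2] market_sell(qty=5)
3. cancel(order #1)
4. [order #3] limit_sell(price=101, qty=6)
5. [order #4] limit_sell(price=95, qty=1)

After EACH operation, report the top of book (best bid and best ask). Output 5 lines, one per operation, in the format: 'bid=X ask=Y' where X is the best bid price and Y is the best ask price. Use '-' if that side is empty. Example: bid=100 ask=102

After op 1 [order #1] limit_buy(price=97, qty=3): fills=none; bids=[#1:3@97] asks=[-]
After op 2 [order #2] market_sell(qty=5): fills=#1x#2:3@97; bids=[-] asks=[-]
After op 3 cancel(order #1): fills=none; bids=[-] asks=[-]
After op 4 [order #3] limit_sell(price=101, qty=6): fills=none; bids=[-] asks=[#3:6@101]
After op 5 [order #4] limit_sell(price=95, qty=1): fills=none; bids=[-] asks=[#4:1@95 #3:6@101]

Answer: bid=97 ask=-
bid=- ask=-
bid=- ask=-
bid=- ask=101
bid=- ask=95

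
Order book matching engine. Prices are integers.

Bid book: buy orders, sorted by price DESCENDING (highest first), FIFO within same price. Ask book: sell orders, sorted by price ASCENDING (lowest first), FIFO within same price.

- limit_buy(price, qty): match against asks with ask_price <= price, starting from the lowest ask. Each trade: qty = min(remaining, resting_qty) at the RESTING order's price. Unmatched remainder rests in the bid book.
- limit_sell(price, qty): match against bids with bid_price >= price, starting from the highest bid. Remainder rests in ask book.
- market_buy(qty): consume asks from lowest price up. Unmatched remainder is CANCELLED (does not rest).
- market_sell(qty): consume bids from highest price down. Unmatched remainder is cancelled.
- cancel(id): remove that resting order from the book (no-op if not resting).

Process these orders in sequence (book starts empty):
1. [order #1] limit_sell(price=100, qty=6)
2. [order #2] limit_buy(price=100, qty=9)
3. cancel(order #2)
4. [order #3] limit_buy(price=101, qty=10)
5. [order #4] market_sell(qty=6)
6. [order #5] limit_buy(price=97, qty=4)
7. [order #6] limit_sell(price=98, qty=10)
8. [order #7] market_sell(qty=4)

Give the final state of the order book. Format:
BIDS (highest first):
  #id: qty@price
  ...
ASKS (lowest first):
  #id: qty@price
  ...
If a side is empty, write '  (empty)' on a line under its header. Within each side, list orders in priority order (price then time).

Answer: BIDS (highest first):
  (empty)
ASKS (lowest first):
  #6: 6@98

Derivation:
After op 1 [order #1] limit_sell(price=100, qty=6): fills=none; bids=[-] asks=[#1:6@100]
After op 2 [order #2] limit_buy(price=100, qty=9): fills=#2x#1:6@100; bids=[#2:3@100] asks=[-]
After op 3 cancel(order #2): fills=none; bids=[-] asks=[-]
After op 4 [order #3] limit_buy(price=101, qty=10): fills=none; bids=[#3:10@101] asks=[-]
After op 5 [order #4] market_sell(qty=6): fills=#3x#4:6@101; bids=[#3:4@101] asks=[-]
After op 6 [order #5] limit_buy(price=97, qty=4): fills=none; bids=[#3:4@101 #5:4@97] asks=[-]
After op 7 [order #6] limit_sell(price=98, qty=10): fills=#3x#6:4@101; bids=[#5:4@97] asks=[#6:6@98]
After op 8 [order #7] market_sell(qty=4): fills=#5x#7:4@97; bids=[-] asks=[#6:6@98]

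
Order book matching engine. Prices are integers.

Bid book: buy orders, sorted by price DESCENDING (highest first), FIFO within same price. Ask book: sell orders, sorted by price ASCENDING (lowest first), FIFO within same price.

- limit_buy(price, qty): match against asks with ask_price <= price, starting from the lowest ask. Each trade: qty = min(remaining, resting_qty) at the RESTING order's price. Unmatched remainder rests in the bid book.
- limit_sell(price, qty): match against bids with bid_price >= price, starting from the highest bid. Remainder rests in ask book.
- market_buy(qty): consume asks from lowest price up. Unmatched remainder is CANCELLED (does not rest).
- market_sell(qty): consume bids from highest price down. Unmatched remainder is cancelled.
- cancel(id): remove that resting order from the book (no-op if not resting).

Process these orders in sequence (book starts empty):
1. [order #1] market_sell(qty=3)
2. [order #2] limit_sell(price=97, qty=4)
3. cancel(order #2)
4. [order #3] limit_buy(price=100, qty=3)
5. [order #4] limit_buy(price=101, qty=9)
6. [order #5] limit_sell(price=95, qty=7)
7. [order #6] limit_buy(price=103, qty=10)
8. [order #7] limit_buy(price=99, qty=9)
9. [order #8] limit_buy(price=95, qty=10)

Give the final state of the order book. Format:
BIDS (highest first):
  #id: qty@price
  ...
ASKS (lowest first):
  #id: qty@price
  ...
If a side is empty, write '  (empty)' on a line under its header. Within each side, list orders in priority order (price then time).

Answer: BIDS (highest first):
  #6: 10@103
  #4: 2@101
  #3: 3@100
  #7: 9@99
  #8: 10@95
ASKS (lowest first):
  (empty)

Derivation:
After op 1 [order #1] market_sell(qty=3): fills=none; bids=[-] asks=[-]
After op 2 [order #2] limit_sell(price=97, qty=4): fills=none; bids=[-] asks=[#2:4@97]
After op 3 cancel(order #2): fills=none; bids=[-] asks=[-]
After op 4 [order #3] limit_buy(price=100, qty=3): fills=none; bids=[#3:3@100] asks=[-]
After op 5 [order #4] limit_buy(price=101, qty=9): fills=none; bids=[#4:9@101 #3:3@100] asks=[-]
After op 6 [order #5] limit_sell(price=95, qty=7): fills=#4x#5:7@101; bids=[#4:2@101 #3:3@100] asks=[-]
After op 7 [order #6] limit_buy(price=103, qty=10): fills=none; bids=[#6:10@103 #4:2@101 #3:3@100] asks=[-]
After op 8 [order #7] limit_buy(price=99, qty=9): fills=none; bids=[#6:10@103 #4:2@101 #3:3@100 #7:9@99] asks=[-]
After op 9 [order #8] limit_buy(price=95, qty=10): fills=none; bids=[#6:10@103 #4:2@101 #3:3@100 #7:9@99 #8:10@95] asks=[-]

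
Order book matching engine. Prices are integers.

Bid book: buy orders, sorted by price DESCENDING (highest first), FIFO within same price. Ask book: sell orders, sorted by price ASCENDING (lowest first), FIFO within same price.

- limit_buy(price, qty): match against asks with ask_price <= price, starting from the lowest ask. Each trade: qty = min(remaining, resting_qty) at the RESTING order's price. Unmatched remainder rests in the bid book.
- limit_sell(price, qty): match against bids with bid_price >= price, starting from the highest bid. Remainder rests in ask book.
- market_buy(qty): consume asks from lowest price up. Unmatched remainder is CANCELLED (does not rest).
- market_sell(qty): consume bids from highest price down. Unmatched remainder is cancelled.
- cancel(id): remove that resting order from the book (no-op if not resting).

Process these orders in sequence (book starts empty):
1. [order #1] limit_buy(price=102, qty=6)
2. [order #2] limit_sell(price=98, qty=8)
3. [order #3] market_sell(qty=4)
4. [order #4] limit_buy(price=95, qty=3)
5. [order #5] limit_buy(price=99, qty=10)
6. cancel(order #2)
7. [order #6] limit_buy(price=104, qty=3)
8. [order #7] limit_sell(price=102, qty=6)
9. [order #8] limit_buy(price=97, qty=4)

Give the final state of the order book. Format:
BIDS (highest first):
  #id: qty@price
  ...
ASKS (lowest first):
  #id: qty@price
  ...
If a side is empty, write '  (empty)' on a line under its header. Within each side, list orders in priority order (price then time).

After op 1 [order #1] limit_buy(price=102, qty=6): fills=none; bids=[#1:6@102] asks=[-]
After op 2 [order #2] limit_sell(price=98, qty=8): fills=#1x#2:6@102; bids=[-] asks=[#2:2@98]
After op 3 [order #3] market_sell(qty=4): fills=none; bids=[-] asks=[#2:2@98]
After op 4 [order #4] limit_buy(price=95, qty=3): fills=none; bids=[#4:3@95] asks=[#2:2@98]
After op 5 [order #5] limit_buy(price=99, qty=10): fills=#5x#2:2@98; bids=[#5:8@99 #4:3@95] asks=[-]
After op 6 cancel(order #2): fills=none; bids=[#5:8@99 #4:3@95] asks=[-]
After op 7 [order #6] limit_buy(price=104, qty=3): fills=none; bids=[#6:3@104 #5:8@99 #4:3@95] asks=[-]
After op 8 [order #7] limit_sell(price=102, qty=6): fills=#6x#7:3@104; bids=[#5:8@99 #4:3@95] asks=[#7:3@102]
After op 9 [order #8] limit_buy(price=97, qty=4): fills=none; bids=[#5:8@99 #8:4@97 #4:3@95] asks=[#7:3@102]

Answer: BIDS (highest first):
  #5: 8@99
  #8: 4@97
  #4: 3@95
ASKS (lowest first):
  #7: 3@102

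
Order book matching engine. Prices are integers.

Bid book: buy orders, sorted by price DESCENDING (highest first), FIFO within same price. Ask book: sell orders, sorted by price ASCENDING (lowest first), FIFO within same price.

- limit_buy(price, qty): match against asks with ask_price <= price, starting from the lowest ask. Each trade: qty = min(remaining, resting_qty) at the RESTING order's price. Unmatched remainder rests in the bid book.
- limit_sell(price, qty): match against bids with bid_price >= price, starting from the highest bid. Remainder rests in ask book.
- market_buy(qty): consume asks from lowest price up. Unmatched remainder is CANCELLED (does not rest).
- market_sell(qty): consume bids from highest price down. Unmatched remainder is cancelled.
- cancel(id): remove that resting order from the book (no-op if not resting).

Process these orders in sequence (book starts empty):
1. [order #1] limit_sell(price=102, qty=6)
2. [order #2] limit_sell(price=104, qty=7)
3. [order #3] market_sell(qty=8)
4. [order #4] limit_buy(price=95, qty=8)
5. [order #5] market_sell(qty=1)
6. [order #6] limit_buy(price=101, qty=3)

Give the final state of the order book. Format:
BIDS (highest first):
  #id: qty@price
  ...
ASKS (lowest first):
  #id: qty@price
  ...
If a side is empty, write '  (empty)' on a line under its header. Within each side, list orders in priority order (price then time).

After op 1 [order #1] limit_sell(price=102, qty=6): fills=none; bids=[-] asks=[#1:6@102]
After op 2 [order #2] limit_sell(price=104, qty=7): fills=none; bids=[-] asks=[#1:6@102 #2:7@104]
After op 3 [order #3] market_sell(qty=8): fills=none; bids=[-] asks=[#1:6@102 #2:7@104]
After op 4 [order #4] limit_buy(price=95, qty=8): fills=none; bids=[#4:8@95] asks=[#1:6@102 #2:7@104]
After op 5 [order #5] market_sell(qty=1): fills=#4x#5:1@95; bids=[#4:7@95] asks=[#1:6@102 #2:7@104]
After op 6 [order #6] limit_buy(price=101, qty=3): fills=none; bids=[#6:3@101 #4:7@95] asks=[#1:6@102 #2:7@104]

Answer: BIDS (highest first):
  #6: 3@101
  #4: 7@95
ASKS (lowest first):
  #1: 6@102
  #2: 7@104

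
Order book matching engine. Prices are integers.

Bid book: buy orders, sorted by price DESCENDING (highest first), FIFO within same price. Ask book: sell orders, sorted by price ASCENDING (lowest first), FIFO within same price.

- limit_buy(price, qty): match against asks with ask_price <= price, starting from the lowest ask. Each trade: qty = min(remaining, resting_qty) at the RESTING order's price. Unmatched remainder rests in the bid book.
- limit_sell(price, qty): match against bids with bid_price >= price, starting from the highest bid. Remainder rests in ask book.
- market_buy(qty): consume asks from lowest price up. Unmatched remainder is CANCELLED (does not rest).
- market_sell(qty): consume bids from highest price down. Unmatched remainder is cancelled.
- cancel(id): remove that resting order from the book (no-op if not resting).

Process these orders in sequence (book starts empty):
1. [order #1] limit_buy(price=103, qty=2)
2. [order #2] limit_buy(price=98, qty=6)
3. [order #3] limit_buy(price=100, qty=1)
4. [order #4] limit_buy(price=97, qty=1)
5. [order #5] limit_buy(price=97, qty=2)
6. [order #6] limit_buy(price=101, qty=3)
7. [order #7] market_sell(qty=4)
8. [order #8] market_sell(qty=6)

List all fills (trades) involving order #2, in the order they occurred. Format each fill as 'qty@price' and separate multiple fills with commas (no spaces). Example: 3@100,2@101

After op 1 [order #1] limit_buy(price=103, qty=2): fills=none; bids=[#1:2@103] asks=[-]
After op 2 [order #2] limit_buy(price=98, qty=6): fills=none; bids=[#1:2@103 #2:6@98] asks=[-]
After op 3 [order #3] limit_buy(price=100, qty=1): fills=none; bids=[#1:2@103 #3:1@100 #2:6@98] asks=[-]
After op 4 [order #4] limit_buy(price=97, qty=1): fills=none; bids=[#1:2@103 #3:1@100 #2:6@98 #4:1@97] asks=[-]
After op 5 [order #5] limit_buy(price=97, qty=2): fills=none; bids=[#1:2@103 #3:1@100 #2:6@98 #4:1@97 #5:2@97] asks=[-]
After op 6 [order #6] limit_buy(price=101, qty=3): fills=none; bids=[#1:2@103 #6:3@101 #3:1@100 #2:6@98 #4:1@97 #5:2@97] asks=[-]
After op 7 [order #7] market_sell(qty=4): fills=#1x#7:2@103 #6x#7:2@101; bids=[#6:1@101 #3:1@100 #2:6@98 #4:1@97 #5:2@97] asks=[-]
After op 8 [order #8] market_sell(qty=6): fills=#6x#8:1@101 #3x#8:1@100 #2x#8:4@98; bids=[#2:2@98 #4:1@97 #5:2@97] asks=[-]

Answer: 4@98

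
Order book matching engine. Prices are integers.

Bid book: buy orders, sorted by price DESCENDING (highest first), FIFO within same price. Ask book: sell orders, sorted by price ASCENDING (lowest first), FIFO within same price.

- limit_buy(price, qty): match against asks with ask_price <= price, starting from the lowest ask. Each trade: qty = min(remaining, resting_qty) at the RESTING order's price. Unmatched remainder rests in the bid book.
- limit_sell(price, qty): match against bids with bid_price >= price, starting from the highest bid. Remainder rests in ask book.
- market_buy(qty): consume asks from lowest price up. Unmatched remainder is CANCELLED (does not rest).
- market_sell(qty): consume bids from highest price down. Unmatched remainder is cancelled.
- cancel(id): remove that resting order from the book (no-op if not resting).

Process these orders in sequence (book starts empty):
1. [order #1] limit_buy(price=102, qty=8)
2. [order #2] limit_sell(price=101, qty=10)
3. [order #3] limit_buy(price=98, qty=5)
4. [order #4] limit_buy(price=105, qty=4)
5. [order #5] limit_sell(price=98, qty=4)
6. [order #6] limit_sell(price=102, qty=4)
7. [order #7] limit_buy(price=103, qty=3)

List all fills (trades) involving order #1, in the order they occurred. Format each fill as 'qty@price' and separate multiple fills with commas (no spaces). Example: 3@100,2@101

After op 1 [order #1] limit_buy(price=102, qty=8): fills=none; bids=[#1:8@102] asks=[-]
After op 2 [order #2] limit_sell(price=101, qty=10): fills=#1x#2:8@102; bids=[-] asks=[#2:2@101]
After op 3 [order #3] limit_buy(price=98, qty=5): fills=none; bids=[#3:5@98] asks=[#2:2@101]
After op 4 [order #4] limit_buy(price=105, qty=4): fills=#4x#2:2@101; bids=[#4:2@105 #3:5@98] asks=[-]
After op 5 [order #5] limit_sell(price=98, qty=4): fills=#4x#5:2@105 #3x#5:2@98; bids=[#3:3@98] asks=[-]
After op 6 [order #6] limit_sell(price=102, qty=4): fills=none; bids=[#3:3@98] asks=[#6:4@102]
After op 7 [order #7] limit_buy(price=103, qty=3): fills=#7x#6:3@102; bids=[#3:3@98] asks=[#6:1@102]

Answer: 8@102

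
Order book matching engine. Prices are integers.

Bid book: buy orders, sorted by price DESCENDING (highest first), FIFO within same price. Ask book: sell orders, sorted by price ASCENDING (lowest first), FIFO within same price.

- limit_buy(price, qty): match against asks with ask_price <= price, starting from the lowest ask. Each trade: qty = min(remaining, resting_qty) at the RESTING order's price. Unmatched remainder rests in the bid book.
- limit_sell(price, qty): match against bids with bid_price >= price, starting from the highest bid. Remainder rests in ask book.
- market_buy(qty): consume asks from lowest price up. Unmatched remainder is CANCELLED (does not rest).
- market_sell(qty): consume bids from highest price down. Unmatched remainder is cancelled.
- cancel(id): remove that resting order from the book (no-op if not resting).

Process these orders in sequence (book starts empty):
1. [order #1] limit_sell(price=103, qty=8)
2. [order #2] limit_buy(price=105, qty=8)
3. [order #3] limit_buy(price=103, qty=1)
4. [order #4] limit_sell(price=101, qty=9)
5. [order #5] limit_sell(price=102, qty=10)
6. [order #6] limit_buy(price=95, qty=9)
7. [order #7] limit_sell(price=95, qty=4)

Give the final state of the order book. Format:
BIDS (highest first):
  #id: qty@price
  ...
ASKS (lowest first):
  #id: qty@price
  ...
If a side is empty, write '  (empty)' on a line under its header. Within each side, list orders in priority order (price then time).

Answer: BIDS (highest first):
  #6: 5@95
ASKS (lowest first):
  #4: 8@101
  #5: 10@102

Derivation:
After op 1 [order #1] limit_sell(price=103, qty=8): fills=none; bids=[-] asks=[#1:8@103]
After op 2 [order #2] limit_buy(price=105, qty=8): fills=#2x#1:8@103; bids=[-] asks=[-]
After op 3 [order #3] limit_buy(price=103, qty=1): fills=none; bids=[#3:1@103] asks=[-]
After op 4 [order #4] limit_sell(price=101, qty=9): fills=#3x#4:1@103; bids=[-] asks=[#4:8@101]
After op 5 [order #5] limit_sell(price=102, qty=10): fills=none; bids=[-] asks=[#4:8@101 #5:10@102]
After op 6 [order #6] limit_buy(price=95, qty=9): fills=none; bids=[#6:9@95] asks=[#4:8@101 #5:10@102]
After op 7 [order #7] limit_sell(price=95, qty=4): fills=#6x#7:4@95; bids=[#6:5@95] asks=[#4:8@101 #5:10@102]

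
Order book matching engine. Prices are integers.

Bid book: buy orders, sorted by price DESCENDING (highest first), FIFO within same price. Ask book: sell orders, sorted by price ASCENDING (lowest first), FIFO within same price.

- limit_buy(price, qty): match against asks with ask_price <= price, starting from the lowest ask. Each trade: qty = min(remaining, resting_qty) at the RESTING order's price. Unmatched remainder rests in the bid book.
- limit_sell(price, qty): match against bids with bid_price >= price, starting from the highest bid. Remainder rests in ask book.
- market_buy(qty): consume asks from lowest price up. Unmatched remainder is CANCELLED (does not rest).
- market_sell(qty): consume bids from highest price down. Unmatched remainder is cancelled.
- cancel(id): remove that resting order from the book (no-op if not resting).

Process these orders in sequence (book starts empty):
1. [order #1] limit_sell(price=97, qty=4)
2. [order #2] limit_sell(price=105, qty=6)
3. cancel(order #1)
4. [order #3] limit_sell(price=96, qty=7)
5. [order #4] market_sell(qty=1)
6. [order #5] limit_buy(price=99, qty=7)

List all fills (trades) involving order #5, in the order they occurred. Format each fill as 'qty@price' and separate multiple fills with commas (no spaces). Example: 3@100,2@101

Answer: 7@96

Derivation:
After op 1 [order #1] limit_sell(price=97, qty=4): fills=none; bids=[-] asks=[#1:4@97]
After op 2 [order #2] limit_sell(price=105, qty=6): fills=none; bids=[-] asks=[#1:4@97 #2:6@105]
After op 3 cancel(order #1): fills=none; bids=[-] asks=[#2:6@105]
After op 4 [order #3] limit_sell(price=96, qty=7): fills=none; bids=[-] asks=[#3:7@96 #2:6@105]
After op 5 [order #4] market_sell(qty=1): fills=none; bids=[-] asks=[#3:7@96 #2:6@105]
After op 6 [order #5] limit_buy(price=99, qty=7): fills=#5x#3:7@96; bids=[-] asks=[#2:6@105]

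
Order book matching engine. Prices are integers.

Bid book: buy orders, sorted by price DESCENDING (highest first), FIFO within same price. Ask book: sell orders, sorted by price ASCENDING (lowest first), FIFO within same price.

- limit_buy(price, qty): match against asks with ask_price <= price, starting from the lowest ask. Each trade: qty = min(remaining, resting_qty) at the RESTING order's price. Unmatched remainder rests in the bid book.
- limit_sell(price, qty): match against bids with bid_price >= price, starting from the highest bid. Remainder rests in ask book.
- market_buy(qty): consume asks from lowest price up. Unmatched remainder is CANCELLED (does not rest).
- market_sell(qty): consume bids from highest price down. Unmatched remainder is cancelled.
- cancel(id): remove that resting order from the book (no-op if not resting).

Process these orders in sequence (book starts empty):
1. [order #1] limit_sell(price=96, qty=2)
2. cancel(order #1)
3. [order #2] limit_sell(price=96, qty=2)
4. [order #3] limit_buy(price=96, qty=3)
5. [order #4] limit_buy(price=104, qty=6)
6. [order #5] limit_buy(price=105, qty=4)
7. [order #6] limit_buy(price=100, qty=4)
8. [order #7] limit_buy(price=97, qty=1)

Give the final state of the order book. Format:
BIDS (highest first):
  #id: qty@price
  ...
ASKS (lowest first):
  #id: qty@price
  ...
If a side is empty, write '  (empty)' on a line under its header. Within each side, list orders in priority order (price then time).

After op 1 [order #1] limit_sell(price=96, qty=2): fills=none; bids=[-] asks=[#1:2@96]
After op 2 cancel(order #1): fills=none; bids=[-] asks=[-]
After op 3 [order #2] limit_sell(price=96, qty=2): fills=none; bids=[-] asks=[#2:2@96]
After op 4 [order #3] limit_buy(price=96, qty=3): fills=#3x#2:2@96; bids=[#3:1@96] asks=[-]
After op 5 [order #4] limit_buy(price=104, qty=6): fills=none; bids=[#4:6@104 #3:1@96] asks=[-]
After op 6 [order #5] limit_buy(price=105, qty=4): fills=none; bids=[#5:4@105 #4:6@104 #3:1@96] asks=[-]
After op 7 [order #6] limit_buy(price=100, qty=4): fills=none; bids=[#5:4@105 #4:6@104 #6:4@100 #3:1@96] asks=[-]
After op 8 [order #7] limit_buy(price=97, qty=1): fills=none; bids=[#5:4@105 #4:6@104 #6:4@100 #7:1@97 #3:1@96] asks=[-]

Answer: BIDS (highest first):
  #5: 4@105
  #4: 6@104
  #6: 4@100
  #7: 1@97
  #3: 1@96
ASKS (lowest first):
  (empty)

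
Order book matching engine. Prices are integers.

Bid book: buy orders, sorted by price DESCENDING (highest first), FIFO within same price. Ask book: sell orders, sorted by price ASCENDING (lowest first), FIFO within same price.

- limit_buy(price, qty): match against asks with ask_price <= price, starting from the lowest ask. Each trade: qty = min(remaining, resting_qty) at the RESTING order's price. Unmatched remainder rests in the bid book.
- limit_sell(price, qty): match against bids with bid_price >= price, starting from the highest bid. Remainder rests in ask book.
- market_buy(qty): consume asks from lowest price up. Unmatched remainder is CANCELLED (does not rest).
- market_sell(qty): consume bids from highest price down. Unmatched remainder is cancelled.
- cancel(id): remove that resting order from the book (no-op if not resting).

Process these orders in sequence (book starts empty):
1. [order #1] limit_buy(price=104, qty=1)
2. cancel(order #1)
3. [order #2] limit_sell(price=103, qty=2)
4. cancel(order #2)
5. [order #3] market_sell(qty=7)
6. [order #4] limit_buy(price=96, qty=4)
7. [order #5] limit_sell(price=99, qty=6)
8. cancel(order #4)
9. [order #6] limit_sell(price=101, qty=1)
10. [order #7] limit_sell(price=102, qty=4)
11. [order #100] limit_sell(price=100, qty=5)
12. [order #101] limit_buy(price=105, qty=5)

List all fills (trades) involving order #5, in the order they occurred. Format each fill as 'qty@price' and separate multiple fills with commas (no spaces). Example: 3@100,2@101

After op 1 [order #1] limit_buy(price=104, qty=1): fills=none; bids=[#1:1@104] asks=[-]
After op 2 cancel(order #1): fills=none; bids=[-] asks=[-]
After op 3 [order #2] limit_sell(price=103, qty=2): fills=none; bids=[-] asks=[#2:2@103]
After op 4 cancel(order #2): fills=none; bids=[-] asks=[-]
After op 5 [order #3] market_sell(qty=7): fills=none; bids=[-] asks=[-]
After op 6 [order #4] limit_buy(price=96, qty=4): fills=none; bids=[#4:4@96] asks=[-]
After op 7 [order #5] limit_sell(price=99, qty=6): fills=none; bids=[#4:4@96] asks=[#5:6@99]
After op 8 cancel(order #4): fills=none; bids=[-] asks=[#5:6@99]
After op 9 [order #6] limit_sell(price=101, qty=1): fills=none; bids=[-] asks=[#5:6@99 #6:1@101]
After op 10 [order #7] limit_sell(price=102, qty=4): fills=none; bids=[-] asks=[#5:6@99 #6:1@101 #7:4@102]
After op 11 [order #100] limit_sell(price=100, qty=5): fills=none; bids=[-] asks=[#5:6@99 #100:5@100 #6:1@101 #7:4@102]
After op 12 [order #101] limit_buy(price=105, qty=5): fills=#101x#5:5@99; bids=[-] asks=[#5:1@99 #100:5@100 #6:1@101 #7:4@102]

Answer: 5@99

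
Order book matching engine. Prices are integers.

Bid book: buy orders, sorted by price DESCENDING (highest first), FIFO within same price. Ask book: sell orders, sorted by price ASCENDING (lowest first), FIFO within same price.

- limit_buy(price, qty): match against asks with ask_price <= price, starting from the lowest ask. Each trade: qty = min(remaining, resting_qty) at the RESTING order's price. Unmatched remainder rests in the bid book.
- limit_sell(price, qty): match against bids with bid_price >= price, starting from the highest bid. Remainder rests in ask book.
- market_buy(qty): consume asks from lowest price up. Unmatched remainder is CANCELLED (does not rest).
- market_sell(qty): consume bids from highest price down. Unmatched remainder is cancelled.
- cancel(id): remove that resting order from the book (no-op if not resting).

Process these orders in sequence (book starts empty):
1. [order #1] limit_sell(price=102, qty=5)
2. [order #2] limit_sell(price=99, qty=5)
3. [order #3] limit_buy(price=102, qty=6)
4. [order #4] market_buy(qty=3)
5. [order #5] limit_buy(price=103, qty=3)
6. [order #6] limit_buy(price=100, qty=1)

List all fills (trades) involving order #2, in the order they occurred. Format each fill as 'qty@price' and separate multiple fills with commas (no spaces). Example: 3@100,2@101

Answer: 5@99

Derivation:
After op 1 [order #1] limit_sell(price=102, qty=5): fills=none; bids=[-] asks=[#1:5@102]
After op 2 [order #2] limit_sell(price=99, qty=5): fills=none; bids=[-] asks=[#2:5@99 #1:5@102]
After op 3 [order #3] limit_buy(price=102, qty=6): fills=#3x#2:5@99 #3x#1:1@102; bids=[-] asks=[#1:4@102]
After op 4 [order #4] market_buy(qty=3): fills=#4x#1:3@102; bids=[-] asks=[#1:1@102]
After op 5 [order #5] limit_buy(price=103, qty=3): fills=#5x#1:1@102; bids=[#5:2@103] asks=[-]
After op 6 [order #6] limit_buy(price=100, qty=1): fills=none; bids=[#5:2@103 #6:1@100] asks=[-]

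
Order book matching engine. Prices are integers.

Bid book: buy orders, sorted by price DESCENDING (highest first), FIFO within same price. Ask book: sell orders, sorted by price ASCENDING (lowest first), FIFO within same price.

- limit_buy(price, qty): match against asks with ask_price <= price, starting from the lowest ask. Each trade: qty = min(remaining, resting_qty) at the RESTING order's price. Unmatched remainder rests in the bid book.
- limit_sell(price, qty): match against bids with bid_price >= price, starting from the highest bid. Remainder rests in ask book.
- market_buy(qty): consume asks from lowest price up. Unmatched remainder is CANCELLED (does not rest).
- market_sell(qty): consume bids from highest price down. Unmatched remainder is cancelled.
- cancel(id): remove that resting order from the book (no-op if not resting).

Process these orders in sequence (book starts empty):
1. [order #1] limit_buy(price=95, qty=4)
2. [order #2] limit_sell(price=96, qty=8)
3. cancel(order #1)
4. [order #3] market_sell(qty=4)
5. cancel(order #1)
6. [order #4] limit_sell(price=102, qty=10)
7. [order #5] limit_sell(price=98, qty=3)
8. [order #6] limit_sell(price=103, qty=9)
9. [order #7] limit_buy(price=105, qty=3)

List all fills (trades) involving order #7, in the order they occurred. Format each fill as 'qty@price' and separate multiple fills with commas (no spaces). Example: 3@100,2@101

After op 1 [order #1] limit_buy(price=95, qty=4): fills=none; bids=[#1:4@95] asks=[-]
After op 2 [order #2] limit_sell(price=96, qty=8): fills=none; bids=[#1:4@95] asks=[#2:8@96]
After op 3 cancel(order #1): fills=none; bids=[-] asks=[#2:8@96]
After op 4 [order #3] market_sell(qty=4): fills=none; bids=[-] asks=[#2:8@96]
After op 5 cancel(order #1): fills=none; bids=[-] asks=[#2:8@96]
After op 6 [order #4] limit_sell(price=102, qty=10): fills=none; bids=[-] asks=[#2:8@96 #4:10@102]
After op 7 [order #5] limit_sell(price=98, qty=3): fills=none; bids=[-] asks=[#2:8@96 #5:3@98 #4:10@102]
After op 8 [order #6] limit_sell(price=103, qty=9): fills=none; bids=[-] asks=[#2:8@96 #5:3@98 #4:10@102 #6:9@103]
After op 9 [order #7] limit_buy(price=105, qty=3): fills=#7x#2:3@96; bids=[-] asks=[#2:5@96 #5:3@98 #4:10@102 #6:9@103]

Answer: 3@96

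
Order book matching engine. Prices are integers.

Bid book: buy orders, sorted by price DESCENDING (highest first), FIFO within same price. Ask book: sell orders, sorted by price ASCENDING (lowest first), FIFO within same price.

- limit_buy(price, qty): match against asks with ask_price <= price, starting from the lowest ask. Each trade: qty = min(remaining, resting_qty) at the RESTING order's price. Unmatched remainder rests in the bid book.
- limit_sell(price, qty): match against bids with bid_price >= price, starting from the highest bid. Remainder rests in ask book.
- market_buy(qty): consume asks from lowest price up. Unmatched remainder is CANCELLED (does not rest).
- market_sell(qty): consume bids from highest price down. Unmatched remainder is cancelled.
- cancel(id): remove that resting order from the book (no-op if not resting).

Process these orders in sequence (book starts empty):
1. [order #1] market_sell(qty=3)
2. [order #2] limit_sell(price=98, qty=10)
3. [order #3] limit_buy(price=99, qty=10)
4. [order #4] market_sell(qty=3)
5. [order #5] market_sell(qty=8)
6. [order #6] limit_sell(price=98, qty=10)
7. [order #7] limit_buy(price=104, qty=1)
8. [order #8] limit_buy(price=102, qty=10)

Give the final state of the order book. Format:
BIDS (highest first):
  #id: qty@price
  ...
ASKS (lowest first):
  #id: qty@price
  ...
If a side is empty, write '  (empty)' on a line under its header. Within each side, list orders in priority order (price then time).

Answer: BIDS (highest first):
  #8: 1@102
ASKS (lowest first):
  (empty)

Derivation:
After op 1 [order #1] market_sell(qty=3): fills=none; bids=[-] asks=[-]
After op 2 [order #2] limit_sell(price=98, qty=10): fills=none; bids=[-] asks=[#2:10@98]
After op 3 [order #3] limit_buy(price=99, qty=10): fills=#3x#2:10@98; bids=[-] asks=[-]
After op 4 [order #4] market_sell(qty=3): fills=none; bids=[-] asks=[-]
After op 5 [order #5] market_sell(qty=8): fills=none; bids=[-] asks=[-]
After op 6 [order #6] limit_sell(price=98, qty=10): fills=none; bids=[-] asks=[#6:10@98]
After op 7 [order #7] limit_buy(price=104, qty=1): fills=#7x#6:1@98; bids=[-] asks=[#6:9@98]
After op 8 [order #8] limit_buy(price=102, qty=10): fills=#8x#6:9@98; bids=[#8:1@102] asks=[-]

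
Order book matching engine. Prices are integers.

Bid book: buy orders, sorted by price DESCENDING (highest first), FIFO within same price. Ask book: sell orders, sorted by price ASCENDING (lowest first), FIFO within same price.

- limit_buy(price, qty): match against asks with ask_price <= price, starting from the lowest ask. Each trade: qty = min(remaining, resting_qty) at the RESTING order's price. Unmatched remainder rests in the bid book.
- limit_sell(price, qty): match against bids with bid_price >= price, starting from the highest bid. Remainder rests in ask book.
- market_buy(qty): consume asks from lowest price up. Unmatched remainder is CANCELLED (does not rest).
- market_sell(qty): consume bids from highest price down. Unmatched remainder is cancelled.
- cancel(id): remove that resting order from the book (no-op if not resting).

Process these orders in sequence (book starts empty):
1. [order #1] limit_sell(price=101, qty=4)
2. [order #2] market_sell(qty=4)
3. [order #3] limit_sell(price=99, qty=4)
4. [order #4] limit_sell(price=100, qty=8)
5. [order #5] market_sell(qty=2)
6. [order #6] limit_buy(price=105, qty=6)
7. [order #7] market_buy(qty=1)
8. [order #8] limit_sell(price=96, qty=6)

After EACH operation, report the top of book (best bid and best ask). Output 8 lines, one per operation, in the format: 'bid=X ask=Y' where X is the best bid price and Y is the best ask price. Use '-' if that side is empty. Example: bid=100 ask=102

After op 1 [order #1] limit_sell(price=101, qty=4): fills=none; bids=[-] asks=[#1:4@101]
After op 2 [order #2] market_sell(qty=4): fills=none; bids=[-] asks=[#1:4@101]
After op 3 [order #3] limit_sell(price=99, qty=4): fills=none; bids=[-] asks=[#3:4@99 #1:4@101]
After op 4 [order #4] limit_sell(price=100, qty=8): fills=none; bids=[-] asks=[#3:4@99 #4:8@100 #1:4@101]
After op 5 [order #5] market_sell(qty=2): fills=none; bids=[-] asks=[#3:4@99 #4:8@100 #1:4@101]
After op 6 [order #6] limit_buy(price=105, qty=6): fills=#6x#3:4@99 #6x#4:2@100; bids=[-] asks=[#4:6@100 #1:4@101]
After op 7 [order #7] market_buy(qty=1): fills=#7x#4:1@100; bids=[-] asks=[#4:5@100 #1:4@101]
After op 8 [order #8] limit_sell(price=96, qty=6): fills=none; bids=[-] asks=[#8:6@96 #4:5@100 #1:4@101]

Answer: bid=- ask=101
bid=- ask=101
bid=- ask=99
bid=- ask=99
bid=- ask=99
bid=- ask=100
bid=- ask=100
bid=- ask=96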